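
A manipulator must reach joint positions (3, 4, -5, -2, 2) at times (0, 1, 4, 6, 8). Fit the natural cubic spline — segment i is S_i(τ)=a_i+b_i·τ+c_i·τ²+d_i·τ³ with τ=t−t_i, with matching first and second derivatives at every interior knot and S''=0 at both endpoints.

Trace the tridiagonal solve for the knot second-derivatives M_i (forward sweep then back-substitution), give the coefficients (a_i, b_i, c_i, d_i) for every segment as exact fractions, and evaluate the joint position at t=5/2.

Δ: Δ0=1, Δ1=-3, Δ2=3/2, Δ3=2
row 1: diag=8, rhs=-24; c'=3/8, d'=-3
row 2: denom=10−3·3/8=71/8; d'=(27−3·-3)/(71/8)=288/71
row 3: denom=8−2·16/71=536/71; d'=(3−2·288/71)/(536/71)=-363/536
back: M3=-363/536
back: M2=288/71−16/71·-363/536=282/67
back: M1=-3−3/8·282/67=-1227/268
M: M0=0, M1=-1227/268, M2=282/67, M3=-363/536, M4=0
seg 0: a=3, c=M0/2=0, d=(M1−M0)/(6·1)=-409/536, b=Δ0−h0·(2M0+M1)/6=945/536
seg 1: a=4, c=M1/2=-1227/536, d=(M2−M1)/(6·3)=785/1608, b=Δ1−h1·(2M1+M2)/6=-141/268
seg 2: a=-5, c=M2/2=141/67, d=(M3−M2)/(6·2)=-873/2144, b=Δ2−h2·(2M2+M3)/6=-579/536
seg 3: a=-2, c=M3/2=-363/1072, d=(M4−M3)/(6·2)=121/2144, b=Δ3−h3·(2M3+M4)/6=657/268
t_q=5/2 → seg 1, τ=3/2; S=4+-141/268·τ+-1227/536·τ²+785/1608·τ³=-1253/4288

  seg 0: a=3 b=945/536 c=0 d=-409/536
  seg 1: a=4 b=-141/268 c=-1227/536 d=785/1608
  seg 2: a=-5 b=-579/536 c=141/67 d=-873/2144
  seg 3: a=-2 b=657/268 c=-363/1072 d=121/2144
S(5/2) = -1253/4288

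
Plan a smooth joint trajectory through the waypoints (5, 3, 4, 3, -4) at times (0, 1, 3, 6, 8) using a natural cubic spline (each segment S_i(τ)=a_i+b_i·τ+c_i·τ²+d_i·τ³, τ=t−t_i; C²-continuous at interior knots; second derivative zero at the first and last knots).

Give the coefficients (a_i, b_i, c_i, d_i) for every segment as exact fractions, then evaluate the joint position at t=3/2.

  seg 0: a=5 b=-7423/3036 c=0 d=1351/3036
  seg 1: a=3 b=-1685/1518 c=1351/1012 d=-1609/6072
  seg 2: a=4 b=797/759 c=-129/506 d=-313/4554
  seg 3: a=3 b=-3545/1518 c=-221/253 d=221/1518
S(3/2) = 44457/16192

Δ: Δ0=-2, Δ1=1/2, Δ2=-1/3, Δ3=-7/2
row 1: diag=6, rhs=15; c'=1/3, d'=5/2
row 2: denom=10−2·1/3=28/3; d'=(-5−2·5/2)/(28/3)=-15/14
row 3: denom=10−3·9/28=253/28; d'=(-19−3·-15/14)/(253/28)=-442/253
back: M3=-442/253
back: M2=-15/14−9/28·-442/253=-129/253
back: M1=5/2−1/3·-129/253=1351/506
M: M0=0, M1=1351/506, M2=-129/253, M3=-442/253, M4=0
seg 0: a=5, c=M0/2=0, d=(M1−M0)/(6·1)=1351/3036, b=Δ0−h0·(2M0+M1)/6=-7423/3036
seg 1: a=3, c=M1/2=1351/1012, d=(M2−M1)/(6·2)=-1609/6072, b=Δ1−h1·(2M1+M2)/6=-1685/1518
seg 2: a=4, c=M2/2=-129/506, d=(M3−M2)/(6·3)=-313/4554, b=Δ2−h2·(2M2+M3)/6=797/759
seg 3: a=3, c=M3/2=-221/253, d=(M4−M3)/(6·2)=221/1518, b=Δ3−h3·(2M3+M4)/6=-3545/1518
t_q=3/2 → seg 1, τ=1/2; S=3+-1685/1518·τ+1351/1012·τ²+-1609/6072·τ³=44457/16192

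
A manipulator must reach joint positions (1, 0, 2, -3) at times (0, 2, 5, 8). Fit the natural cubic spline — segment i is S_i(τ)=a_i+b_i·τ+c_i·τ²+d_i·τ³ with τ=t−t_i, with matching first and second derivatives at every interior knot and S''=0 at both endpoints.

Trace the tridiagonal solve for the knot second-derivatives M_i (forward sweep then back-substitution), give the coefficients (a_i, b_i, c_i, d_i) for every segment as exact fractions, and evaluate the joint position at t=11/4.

Δ: Δ0=-1/2, Δ1=2/3, Δ2=-5/3
row 1: diag=10, rhs=7; c'=3/10, d'=7/10
row 2: denom=12−3·3/10=111/10; d'=(-14−3·7/10)/(111/10)=-161/111
back: M2=-161/111
back: M1=7/10−3/10·-161/111=42/37
M: M0=0, M1=42/37, M2=-161/111, M3=0
seg 0: a=1, c=M0/2=0, d=(M1−M0)/(6·2)=7/74, b=Δ0−h0·(2M0+M1)/6=-65/74
seg 1: a=0, c=M1/2=21/37, d=(M2−M1)/(6·3)=-287/1998, b=Δ1−h1·(2M1+M2)/6=19/74
seg 2: a=2, c=M2/2=-161/222, d=(M3−M2)/(6·3)=161/1998, b=Δ2−h2·(2M2+M3)/6=-8/37
t_q=11/4 → seg 1, τ=3/4; S=0+19/74·τ+21/37·τ²+-287/1998·τ³=2137/4736

  seg 0: a=1 b=-65/74 c=0 d=7/74
  seg 1: a=0 b=19/74 c=21/37 d=-287/1998
  seg 2: a=2 b=-8/37 c=-161/222 d=161/1998
S(11/4) = 2137/4736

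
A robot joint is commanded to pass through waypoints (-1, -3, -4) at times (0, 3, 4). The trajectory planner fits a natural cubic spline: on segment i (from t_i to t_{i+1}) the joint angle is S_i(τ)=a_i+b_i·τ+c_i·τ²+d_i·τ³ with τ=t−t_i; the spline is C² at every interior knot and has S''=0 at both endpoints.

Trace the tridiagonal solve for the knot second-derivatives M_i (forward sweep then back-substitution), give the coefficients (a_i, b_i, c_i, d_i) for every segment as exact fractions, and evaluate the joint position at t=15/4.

  seg 0: a=-1 b=-13/24 c=0 d=-1/72
  seg 1: a=-3 b=-11/12 c=-1/8 d=1/24
S(15/4) = -1915/512

Δ: Δ0=-2/3, Δ1=-1
row 1: diag=8, rhs=-2; c'=1/8, d'=-1/4
back: M1=-1/4
M: M0=0, M1=-1/4, M2=0
seg 0: a=-1, c=M0/2=0, d=(M1−M0)/(6·3)=-1/72, b=Δ0−h0·(2M0+M1)/6=-13/24
seg 1: a=-3, c=M1/2=-1/8, d=(M2−M1)/(6·1)=1/24, b=Δ1−h1·(2M1+M2)/6=-11/12
t_q=15/4 → seg 1, τ=3/4; S=-3+-11/12·τ+-1/8·τ²+1/24·τ³=-1915/512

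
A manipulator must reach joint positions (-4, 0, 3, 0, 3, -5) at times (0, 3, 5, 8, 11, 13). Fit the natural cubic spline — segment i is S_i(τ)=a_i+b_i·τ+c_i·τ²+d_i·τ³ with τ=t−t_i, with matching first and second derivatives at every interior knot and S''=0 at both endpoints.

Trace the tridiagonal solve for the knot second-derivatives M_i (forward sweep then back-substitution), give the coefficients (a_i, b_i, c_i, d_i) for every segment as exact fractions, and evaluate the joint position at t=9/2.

Δ: Δ0=4/3, Δ1=3/2, Δ2=-1, Δ3=1, Δ4=-4
row 1: diag=10, rhs=1; c'=1/5, d'=1/10
row 2: denom=10−2·1/5=48/5; d'=(-15−2·1/10)/(48/5)=-19/12
row 3: denom=12−3·5/16=177/16; d'=(12−3·-19/12)/(177/16)=268/177
row 4: denom=10−3·16/59=542/59; d'=(-30−3·268/177)/(542/59)=-1019/271
back: M4=-1019/271
back: M3=268/177−16/59·-1019/271=2060/813
back: M2=-19/12−5/16·2060/813=-1931/813
back: M1=1/10−1/5·-1931/813=935/1626
M: M0=0, M1=935/1626, M2=-1931/813, M3=2060/813, M4=-1019/271, M5=0
seg 0: a=-4, c=M0/2=0, d=(M1−M0)/(6·3)=935/29268, b=Δ0−h0·(2M0+M1)/6=3401/3252
seg 1: a=0, c=M1/2=935/3252, d=(M2−M1)/(6·2)=-533/2168, b=Δ1−h1·(2M1+M2)/6=3103/1626
seg 2: a=3, c=M2/2=-1931/1626, d=(M3−M2)/(6·3)=3991/14634, b=Δ2−h2·(2M2+M3)/6=88/813
seg 3: a=0, c=M3/2=1030/813, d=(M4−M3)/(6·3)=-5117/14634, b=Δ3−h3·(2M3+M4)/6=563/1626
seg 4: a=3, c=M4/2=-1019/542, d=(M5−M4)/(6·2)=1019/3252, b=Δ4−h4·(2M4+M5)/6=-1214/813
t_q=9/2 → seg 1, τ=3/2; S=0+3103/1626·τ+935/3252·τ²+-533/2168·τ³=46477/17344

  seg 0: a=-4 b=3401/3252 c=0 d=935/29268
  seg 1: a=0 b=3103/1626 c=935/3252 d=-533/2168
  seg 2: a=3 b=88/813 c=-1931/1626 d=3991/14634
  seg 3: a=0 b=563/1626 c=1030/813 d=-5117/14634
  seg 4: a=3 b=-1214/813 c=-1019/542 d=1019/3252
S(9/2) = 46477/17344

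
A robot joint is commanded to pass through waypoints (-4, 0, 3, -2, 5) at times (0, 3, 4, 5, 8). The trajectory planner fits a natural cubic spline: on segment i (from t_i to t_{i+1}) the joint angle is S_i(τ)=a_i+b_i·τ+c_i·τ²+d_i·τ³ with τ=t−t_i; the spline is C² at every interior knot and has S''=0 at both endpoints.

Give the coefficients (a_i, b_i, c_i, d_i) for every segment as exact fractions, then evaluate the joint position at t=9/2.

Δ: Δ0=4/3, Δ1=3, Δ2=-5, Δ3=7/3
row 1: diag=8, rhs=10; c'=1/8, d'=5/4
row 2: denom=4−1·1/8=31/8; d'=(-48−1·5/4)/(31/8)=-394/31
row 3: denom=8−1·8/31=240/31; d'=(44−1·-394/31)/(240/31)=293/40
back: M3=293/40
back: M2=-394/31−8/31·293/40=-73/5
back: M1=5/4−1/8·-73/5=123/40
M: M0=0, M1=123/40, M2=-73/5, M3=293/40, M4=0
seg 0: a=-4, c=M0/2=0, d=(M1−M0)/(6·3)=41/240, b=Δ0−h0·(2M0+M1)/6=-49/240
seg 1: a=0, c=M1/2=123/80, d=(M2−M1)/(6·1)=-707/240, b=Δ1−h1·(2M1+M2)/6=529/120
seg 2: a=3, c=M2/2=-73/10, d=(M3−M2)/(6·1)=877/240, b=Δ2−h2·(2M2+M3)/6=-65/48
seg 3: a=-2, c=M3/2=293/80, d=(M4−M3)/(6·3)=-293/720, b=Δ3−h3·(2M3+M4)/6=-599/120
t_q=9/2 → seg 2, τ=1/2; S=3+-65/48·τ+-73/10·τ²+877/240·τ³=611/640

  seg 0: a=-4 b=-49/240 c=0 d=41/240
  seg 1: a=0 b=529/120 c=123/80 d=-707/240
  seg 2: a=3 b=-65/48 c=-73/10 d=877/240
  seg 3: a=-2 b=-599/120 c=293/80 d=-293/720
S(9/2) = 611/640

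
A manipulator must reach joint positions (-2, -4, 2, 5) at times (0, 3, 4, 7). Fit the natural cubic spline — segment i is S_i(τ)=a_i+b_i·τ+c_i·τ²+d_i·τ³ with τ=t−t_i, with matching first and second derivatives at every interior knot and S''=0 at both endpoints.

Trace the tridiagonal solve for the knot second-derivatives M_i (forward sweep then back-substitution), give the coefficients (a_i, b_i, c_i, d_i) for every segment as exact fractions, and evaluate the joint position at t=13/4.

Δ: Δ0=-2/3, Δ1=6, Δ2=1
row 1: diag=8, rhs=40; c'=1/8, d'=5
row 2: denom=8−1·1/8=63/8; d'=(-30−1·5)/(63/8)=-40/9
back: M2=-40/9
back: M1=5−1/8·-40/9=50/9
M: M0=0, M1=50/9, M2=-40/9, M3=0
seg 0: a=-2, c=M0/2=0, d=(M1−M0)/(6·3)=25/81, b=Δ0−h0·(2M0+M1)/6=-31/9
seg 1: a=-4, c=M1/2=25/9, d=(M2−M1)/(6·1)=-5/3, b=Δ1−h1·(2M1+M2)/6=44/9
seg 2: a=2, c=M2/2=-20/9, d=(M3−M2)/(6·3)=20/81, b=Δ2−h2·(2M2+M3)/6=49/9
t_q=13/4 → seg 1, τ=1/4; S=-4+44/9·τ+25/9·τ²+-5/3·τ³=-505/192

  seg 0: a=-2 b=-31/9 c=0 d=25/81
  seg 1: a=-4 b=44/9 c=25/9 d=-5/3
  seg 2: a=2 b=49/9 c=-20/9 d=20/81
S(13/4) = -505/192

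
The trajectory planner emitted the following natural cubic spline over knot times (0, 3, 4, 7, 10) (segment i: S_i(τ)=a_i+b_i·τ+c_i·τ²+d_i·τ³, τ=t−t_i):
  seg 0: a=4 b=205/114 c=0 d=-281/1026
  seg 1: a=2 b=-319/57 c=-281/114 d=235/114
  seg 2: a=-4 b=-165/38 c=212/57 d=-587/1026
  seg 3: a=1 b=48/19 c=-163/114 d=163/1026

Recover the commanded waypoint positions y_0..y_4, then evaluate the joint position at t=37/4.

y_0 = S_0(0) = a_0 = 4
y_1 = S_1(0) = a_1 = 2
y_2 = S_2(0) = a_2 = -4
y_3 = S_3(0) = a_3 = 1
y_4 = S_3(3) = 0
t_q=37/4 is in segment 3 (τ=9/4); S_3(τ)=3053/2432

y_0=4 y_1=2 y_2=-4 y_3=1 y_4=0
S(37/4) = 3053/2432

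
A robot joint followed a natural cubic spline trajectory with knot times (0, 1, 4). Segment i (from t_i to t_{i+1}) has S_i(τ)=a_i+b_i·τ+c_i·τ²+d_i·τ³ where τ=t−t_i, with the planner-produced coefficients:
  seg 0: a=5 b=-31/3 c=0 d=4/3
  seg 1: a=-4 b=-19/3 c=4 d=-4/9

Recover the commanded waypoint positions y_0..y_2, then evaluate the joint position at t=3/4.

y_0=5 y_1=-4 y_2=1
S(3/4) = -35/16

y_0 = S_0(0) = a_0 = 5
y_1 = S_1(0) = a_1 = -4
y_2 = S_1(3) = 1
t_q=3/4 is in segment 0 (τ=3/4); S_0(τ)=-35/16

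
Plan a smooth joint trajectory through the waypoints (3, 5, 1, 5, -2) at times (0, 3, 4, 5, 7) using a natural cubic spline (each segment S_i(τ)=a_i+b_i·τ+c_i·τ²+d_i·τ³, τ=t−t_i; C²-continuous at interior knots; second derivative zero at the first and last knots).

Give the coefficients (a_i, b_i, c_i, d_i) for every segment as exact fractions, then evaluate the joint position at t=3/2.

  seg 0: a=3 b=3643/1068 c=0 d=-977/3204
  seg 1: a=5 b=-2575/534 c=-977/356 d=3809/1068
  seg 2: a=1 b=415/1068 c=708/89 d=-4639/1068
  seg 3: a=5 b=1745/534 c=-1807/356 d=1807/2136
S(3/2) = 20185/2848

Δ: Δ0=2/3, Δ1=-4, Δ2=4, Δ3=-7/2
row 1: diag=8, rhs=-28; c'=1/8, d'=-7/2
row 2: denom=4−1·1/8=31/8; d'=(48−1·-7/2)/(31/8)=412/31
row 3: denom=6−1·8/31=178/31; d'=(-45−1·412/31)/(178/31)=-1807/178
back: M3=-1807/178
back: M2=412/31−8/31·-1807/178=1416/89
back: M1=-7/2−1/8·1416/89=-977/178
M: M0=0, M1=-977/178, M2=1416/89, M3=-1807/178, M4=0
seg 0: a=3, c=M0/2=0, d=(M1−M0)/(6·3)=-977/3204, b=Δ0−h0·(2M0+M1)/6=3643/1068
seg 1: a=5, c=M1/2=-977/356, d=(M2−M1)/(6·1)=3809/1068, b=Δ1−h1·(2M1+M2)/6=-2575/534
seg 2: a=1, c=M2/2=708/89, d=(M3−M2)/(6·1)=-4639/1068, b=Δ2−h2·(2M2+M3)/6=415/1068
seg 3: a=5, c=M3/2=-1807/356, d=(M4−M3)/(6·2)=1807/2136, b=Δ3−h3·(2M3+M4)/6=1745/534
t_q=3/2 → seg 0, τ=3/2; S=3+3643/1068·τ+0·τ²+-977/3204·τ³=20185/2848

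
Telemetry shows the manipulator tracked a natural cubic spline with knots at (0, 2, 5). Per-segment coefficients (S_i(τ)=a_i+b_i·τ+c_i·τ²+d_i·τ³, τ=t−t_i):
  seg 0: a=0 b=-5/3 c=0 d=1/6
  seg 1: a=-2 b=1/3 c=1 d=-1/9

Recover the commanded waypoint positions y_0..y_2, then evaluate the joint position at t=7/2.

y_0=0 y_1=-2 y_2=5
S(7/2) = 3/8

y_0 = S_0(0) = a_0 = 0
y_1 = S_1(0) = a_1 = -2
y_2 = S_1(3) = 5
t_q=7/2 is in segment 1 (τ=3/2); S_1(τ)=3/8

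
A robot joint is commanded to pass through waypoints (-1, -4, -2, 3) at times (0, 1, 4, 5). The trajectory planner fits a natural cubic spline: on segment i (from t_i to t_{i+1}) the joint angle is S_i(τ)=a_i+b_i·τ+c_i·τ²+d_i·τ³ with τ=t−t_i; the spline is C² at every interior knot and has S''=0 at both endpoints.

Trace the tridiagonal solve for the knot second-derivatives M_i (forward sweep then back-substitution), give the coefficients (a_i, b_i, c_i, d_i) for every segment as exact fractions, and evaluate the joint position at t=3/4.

Δ: Δ0=-3, Δ1=2/3, Δ2=5
row 1: diag=8, rhs=22; c'=3/8, d'=11/4
row 2: denom=8−3·3/8=55/8; d'=(26−3·11/4)/(55/8)=142/55
back: M2=142/55
back: M1=11/4−3/8·142/55=98/55
M: M0=0, M1=98/55, M2=142/55, M3=0
seg 0: a=-1, c=M0/2=0, d=(M1−M0)/(6·1)=49/165, b=Δ0−h0·(2M0+M1)/6=-544/165
seg 1: a=-4, c=M1/2=49/55, d=(M2−M1)/(6·3)=2/45, b=Δ1−h1·(2M1+M2)/6=-397/165
seg 2: a=-2, c=M2/2=71/55, d=(M3−M2)/(6·1)=-71/165, b=Δ2−h2·(2M2+M3)/6=683/165
t_q=3/4 → seg 0, τ=3/4; S=-1+-544/165·τ+0·τ²+49/165·τ³=-11783/3520

  seg 0: a=-1 b=-544/165 c=0 d=49/165
  seg 1: a=-4 b=-397/165 c=49/55 d=2/45
  seg 2: a=-2 b=683/165 c=71/55 d=-71/165
S(3/4) = -11783/3520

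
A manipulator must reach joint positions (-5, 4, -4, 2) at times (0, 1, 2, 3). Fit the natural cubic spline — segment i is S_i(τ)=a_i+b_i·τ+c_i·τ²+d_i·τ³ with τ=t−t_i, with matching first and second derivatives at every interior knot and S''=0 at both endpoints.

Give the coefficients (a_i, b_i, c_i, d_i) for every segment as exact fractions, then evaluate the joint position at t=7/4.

  seg 0: a=-5 b=217/15 c=0 d=-82/15
  seg 1: a=4 b=-29/15 c=-82/5 d=31/3
  seg 2: a=-4 b=-56/15 c=73/5 d=-73/15
S(7/4) = -741/320

Δ: Δ0=9, Δ1=-8, Δ2=6
row 1: diag=4, rhs=-102; c'=1/4, d'=-51/2
row 2: denom=4−1·1/4=15/4; d'=(84−1·-51/2)/(15/4)=146/5
back: M2=146/5
back: M1=-51/2−1/4·146/5=-164/5
M: M0=0, M1=-164/5, M2=146/5, M3=0
seg 0: a=-5, c=M0/2=0, d=(M1−M0)/(6·1)=-82/15, b=Δ0−h0·(2M0+M1)/6=217/15
seg 1: a=4, c=M1/2=-82/5, d=(M2−M1)/(6·1)=31/3, b=Δ1−h1·(2M1+M2)/6=-29/15
seg 2: a=-4, c=M2/2=73/5, d=(M3−M2)/(6·1)=-73/15, b=Δ2−h2·(2M2+M3)/6=-56/15
t_q=7/4 → seg 1, τ=3/4; S=4+-29/15·τ+-82/5·τ²+31/3·τ³=-741/320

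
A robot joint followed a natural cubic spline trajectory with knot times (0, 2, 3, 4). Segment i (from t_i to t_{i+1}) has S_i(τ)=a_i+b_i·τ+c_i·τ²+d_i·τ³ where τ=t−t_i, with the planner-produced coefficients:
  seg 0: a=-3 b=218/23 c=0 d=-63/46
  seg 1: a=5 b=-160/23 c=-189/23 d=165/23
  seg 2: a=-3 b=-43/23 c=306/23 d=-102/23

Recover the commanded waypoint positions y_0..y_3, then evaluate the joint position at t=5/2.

y_0=-3 y_1=5 y_2=-3 y_3=4
S(5/2) = 67/184

y_0 = S_0(0) = a_0 = -3
y_1 = S_1(0) = a_1 = 5
y_2 = S_2(0) = a_2 = -3
y_3 = S_2(1) = 4
t_q=5/2 is in segment 1 (τ=1/2); S_1(τ)=67/184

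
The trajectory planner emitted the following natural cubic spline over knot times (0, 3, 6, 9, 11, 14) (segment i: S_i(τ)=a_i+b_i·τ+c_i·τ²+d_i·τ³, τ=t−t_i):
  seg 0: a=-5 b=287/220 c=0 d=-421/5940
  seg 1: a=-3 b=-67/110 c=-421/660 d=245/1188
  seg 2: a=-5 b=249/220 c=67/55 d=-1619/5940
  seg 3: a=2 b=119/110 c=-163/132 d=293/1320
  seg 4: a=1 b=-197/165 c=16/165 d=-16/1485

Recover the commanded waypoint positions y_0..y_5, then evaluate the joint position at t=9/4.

y_0 = S_0(0) = a_0 = -5
y_1 = S_1(0) = a_1 = -3
y_2 = S_2(0) = a_2 = -5
y_3 = S_3(0) = a_3 = 2
y_4 = S_4(0) = a_4 = 1
y_5 = S_4(3) = -2
t_q=9/4 is in segment 0 (τ=9/4); S_0(τ)=-40439/14080

y_0=-5 y_1=-3 y_2=-5 y_3=2 y_4=1 y_5=-2
S(9/4) = -40439/14080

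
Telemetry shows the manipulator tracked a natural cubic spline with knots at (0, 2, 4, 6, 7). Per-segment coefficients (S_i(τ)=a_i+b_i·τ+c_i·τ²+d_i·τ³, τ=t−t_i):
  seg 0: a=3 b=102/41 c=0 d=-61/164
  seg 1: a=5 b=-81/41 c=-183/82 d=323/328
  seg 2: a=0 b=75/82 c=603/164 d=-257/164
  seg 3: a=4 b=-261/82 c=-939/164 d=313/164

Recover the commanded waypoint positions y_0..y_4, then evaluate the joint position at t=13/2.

y_0=3 y_1=5 y_2=0 y_3=4 y_4=-3
S(13/2) = 1595/1312

y_0 = S_0(0) = a_0 = 3
y_1 = S_1(0) = a_1 = 5
y_2 = S_2(0) = a_2 = 0
y_3 = S_3(0) = a_3 = 4
y_4 = S_3(1) = -3
t_q=13/2 is in segment 3 (τ=1/2); S_3(τ)=1595/1312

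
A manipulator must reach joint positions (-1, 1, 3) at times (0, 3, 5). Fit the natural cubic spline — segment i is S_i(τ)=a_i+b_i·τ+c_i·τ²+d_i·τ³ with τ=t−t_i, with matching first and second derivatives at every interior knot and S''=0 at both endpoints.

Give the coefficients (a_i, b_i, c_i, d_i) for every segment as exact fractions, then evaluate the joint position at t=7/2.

Δ: Δ0=2/3, Δ1=1
row 1: diag=10, rhs=2; c'=1/5, d'=1/5
back: M1=1/5
M: M0=0, M1=1/5, M2=0
seg 0: a=-1, c=M0/2=0, d=(M1−M0)/(6·3)=1/90, b=Δ0−h0·(2M0+M1)/6=17/30
seg 1: a=1, c=M1/2=1/10, d=(M2−M1)/(6·2)=-1/60, b=Δ1−h1·(2M1+M2)/6=13/15
t_q=7/2 → seg 1, τ=1/2; S=1+13/15·τ+1/10·τ²+-1/60·τ³=233/160

  seg 0: a=-1 b=17/30 c=0 d=1/90
  seg 1: a=1 b=13/15 c=1/10 d=-1/60
S(7/2) = 233/160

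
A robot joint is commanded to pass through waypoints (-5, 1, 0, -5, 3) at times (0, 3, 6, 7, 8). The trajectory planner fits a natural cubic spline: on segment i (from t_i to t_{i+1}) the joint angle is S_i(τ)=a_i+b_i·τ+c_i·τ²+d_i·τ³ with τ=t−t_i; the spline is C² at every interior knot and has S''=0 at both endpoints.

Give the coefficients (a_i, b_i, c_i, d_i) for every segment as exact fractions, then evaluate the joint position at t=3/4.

Δ: Δ0=2, Δ1=-1/3, Δ2=-5, Δ3=8
row 1: diag=12, rhs=-14; c'=1/4, d'=-7/6
row 2: denom=8−3·1/4=29/4; d'=(-28−3·-7/6)/(29/4)=-98/29
row 3: denom=4−1·4/29=112/29; d'=(78−1·-98/29)/(112/29)=295/14
back: M3=295/14
back: M2=-98/29−4/29·295/14=-44/7
back: M1=-7/6−1/4·-44/7=17/42
M: M0=0, M1=17/42, M2=-44/7, M3=295/14, M4=0
seg 0: a=-5, c=M0/2=0, d=(M1−M0)/(6·3)=17/756, b=Δ0−h0·(2M0+M1)/6=151/84
seg 1: a=1, c=M1/2=17/84, d=(M2−M1)/(6·3)=-281/756, b=Δ1−h1·(2M1+M2)/6=101/42
seg 2: a=0, c=M2/2=-22/7, d=(M3−M2)/(6·1)=383/84, b=Δ2−h2·(2M2+M3)/6=-77/12
seg 3: a=-5, c=M3/2=295/28, d=(M4−M3)/(6·1)=-295/84, b=Δ3−h3·(2M3+M4)/6=41/42
t_q=3/4 → seg 0, τ=3/4; S=-5+151/84·τ+0·τ²+17/756·τ³=-6527/1792

  seg 0: a=-5 b=151/84 c=0 d=17/756
  seg 1: a=1 b=101/42 c=17/84 d=-281/756
  seg 2: a=0 b=-77/12 c=-22/7 d=383/84
  seg 3: a=-5 b=41/42 c=295/28 d=-295/84
S(3/4) = -6527/1792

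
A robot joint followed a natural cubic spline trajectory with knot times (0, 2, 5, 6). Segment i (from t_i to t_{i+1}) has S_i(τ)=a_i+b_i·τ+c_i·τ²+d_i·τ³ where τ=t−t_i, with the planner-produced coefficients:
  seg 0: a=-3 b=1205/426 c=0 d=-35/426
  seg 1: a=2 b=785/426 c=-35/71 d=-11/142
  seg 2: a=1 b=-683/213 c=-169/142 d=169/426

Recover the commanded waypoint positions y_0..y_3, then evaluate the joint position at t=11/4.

y_0 = S_0(0) = a_0 = -3
y_1 = S_1(0) = a_1 = 2
y_2 = S_2(0) = a_2 = 1
y_3 = S_2(1) = -3
t_q=11/4 is in segment 1 (τ=3/4); S_1(τ)=27919/9088

y_0=-3 y_1=2 y_2=1 y_3=-3
S(11/4) = 27919/9088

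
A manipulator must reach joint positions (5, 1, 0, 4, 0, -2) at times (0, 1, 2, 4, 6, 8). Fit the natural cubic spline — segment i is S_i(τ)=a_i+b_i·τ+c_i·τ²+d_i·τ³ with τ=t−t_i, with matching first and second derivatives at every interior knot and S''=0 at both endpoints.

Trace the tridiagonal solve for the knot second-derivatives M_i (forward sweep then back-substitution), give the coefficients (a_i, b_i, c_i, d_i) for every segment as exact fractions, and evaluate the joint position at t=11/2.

  seg 0: a=5 b=-1436/313 c=0 d=184/313
  seg 1: a=1 b=-884/313 c=552/313 d=19/313
  seg 2: a=0 b=277/313 c=609/313 d=-869/1252
  seg 3: a=4 b=106/313 c=-1389/626 d=657/1252
  seg 4: a=0 b=-701/313 c=291/313 d=-97/626
S(11/2) = 12887/10016

Δ: Δ0=-4, Δ1=-1, Δ2=2, Δ3=-2, Δ4=-1
row 1: diag=4, rhs=18; c'=1/4, d'=9/2
row 2: denom=6−1·1/4=23/4; d'=(18−1·9/2)/(23/4)=54/23
row 3: denom=8−2·8/23=168/23; d'=(-24−2·54/23)/(168/23)=-55/14
row 4: denom=8−2·23/84=313/42; d'=(6−2·-55/14)/(313/42)=582/313
back: M4=582/313
back: M3=-55/14−23/84·582/313=-1389/313
back: M2=54/23−8/23·-1389/313=1218/313
back: M1=9/2−1/4·1218/313=1104/313
M: M0=0, M1=1104/313, M2=1218/313, M3=-1389/313, M4=582/313, M5=0
seg 0: a=5, c=M0/2=0, d=(M1−M0)/(6·1)=184/313, b=Δ0−h0·(2M0+M1)/6=-1436/313
seg 1: a=1, c=M1/2=552/313, d=(M2−M1)/(6·1)=19/313, b=Δ1−h1·(2M1+M2)/6=-884/313
seg 2: a=0, c=M2/2=609/313, d=(M3−M2)/(6·2)=-869/1252, b=Δ2−h2·(2M2+M3)/6=277/313
seg 3: a=4, c=M3/2=-1389/626, d=(M4−M3)/(6·2)=657/1252, b=Δ3−h3·(2M3+M4)/6=106/313
seg 4: a=0, c=M4/2=291/313, d=(M5−M4)/(6·2)=-97/626, b=Δ4−h4·(2M4+M5)/6=-701/313
t_q=11/2 → seg 3, τ=3/2; S=4+106/313·τ+-1389/626·τ²+657/1252·τ³=12887/10016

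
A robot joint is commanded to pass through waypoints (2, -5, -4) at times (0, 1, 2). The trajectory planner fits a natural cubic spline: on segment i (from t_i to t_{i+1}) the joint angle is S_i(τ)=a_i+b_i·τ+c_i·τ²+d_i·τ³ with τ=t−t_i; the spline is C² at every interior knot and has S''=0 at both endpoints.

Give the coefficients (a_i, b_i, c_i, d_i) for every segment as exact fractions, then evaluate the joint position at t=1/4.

  seg 0: a=2 b=-9 c=0 d=2
  seg 1: a=-5 b=-3 c=6 d=-2
S(1/4) = -7/32

Δ: Δ0=-7, Δ1=1
row 1: diag=4, rhs=48; c'=1/4, d'=12
back: M1=12
M: M0=0, M1=12, M2=0
seg 0: a=2, c=M0/2=0, d=(M1−M0)/(6·1)=2, b=Δ0−h0·(2M0+M1)/6=-9
seg 1: a=-5, c=M1/2=6, d=(M2−M1)/(6·1)=-2, b=Δ1−h1·(2M1+M2)/6=-3
t_q=1/4 → seg 0, τ=1/4; S=2+-9·τ+0·τ²+2·τ³=-7/32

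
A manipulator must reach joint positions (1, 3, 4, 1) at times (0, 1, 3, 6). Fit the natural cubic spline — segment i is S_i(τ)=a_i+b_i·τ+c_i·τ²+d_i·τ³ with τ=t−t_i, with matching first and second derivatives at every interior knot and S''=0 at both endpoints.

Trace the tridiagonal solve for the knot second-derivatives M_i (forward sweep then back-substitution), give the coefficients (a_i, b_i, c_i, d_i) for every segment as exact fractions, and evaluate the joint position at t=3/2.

Δ: Δ0=2, Δ1=1/2, Δ2=-1
row 1: diag=6, rhs=-9; c'=1/3, d'=-3/2
row 2: denom=10−2·1/3=28/3; d'=(-9−2·-3/2)/(28/3)=-9/14
back: M2=-9/14
back: M1=-3/2−1/3·-9/14=-9/7
M: M0=0, M1=-9/7, M2=-9/14, M3=0
seg 0: a=1, c=M0/2=0, d=(M1−M0)/(6·1)=-3/14, b=Δ0−h0·(2M0+M1)/6=31/14
seg 1: a=3, c=M1/2=-9/14, d=(M2−M1)/(6·2)=3/56, b=Δ1−h1·(2M1+M2)/6=11/7
seg 2: a=4, c=M2/2=-9/28, d=(M3−M2)/(6·3)=1/28, b=Δ2−h2·(2M2+M3)/6=-5/14
t_q=3/2 → seg 1, τ=1/2; S=3+11/7·τ+-9/14·τ²+3/56·τ³=1627/448

  seg 0: a=1 b=31/14 c=0 d=-3/14
  seg 1: a=3 b=11/7 c=-9/14 d=3/56
  seg 2: a=4 b=-5/14 c=-9/28 d=1/28
S(3/2) = 1627/448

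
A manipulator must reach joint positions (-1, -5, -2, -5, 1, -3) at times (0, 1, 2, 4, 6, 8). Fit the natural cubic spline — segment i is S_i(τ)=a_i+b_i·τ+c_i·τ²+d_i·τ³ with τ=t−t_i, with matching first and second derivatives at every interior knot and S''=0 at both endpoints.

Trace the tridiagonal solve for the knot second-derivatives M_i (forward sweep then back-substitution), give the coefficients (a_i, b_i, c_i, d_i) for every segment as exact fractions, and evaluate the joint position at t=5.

  seg 0: a=-1 b=-3833/626 c=0 d=1329/626
  seg 1: a=-5 b=77/313 c=3987/626 d=-2263/626
  seg 2: a=-2 b=1339/626 c=-1401/313 d=1663/1252
  seg 3: a=-5 b=109/626 c=2187/626 d=-2605/2504
  seg 4: a=1 b=521/313 c=-3441/1252 d=1147/2504
S(5) = -5941/2504

Δ: Δ0=-4, Δ1=3, Δ2=-3/2, Δ3=3, Δ4=-2
row 1: diag=4, rhs=42; c'=1/4, d'=21/2
row 2: denom=6−1·1/4=23/4; d'=(-27−1·21/2)/(23/4)=-150/23
row 3: denom=8−2·8/23=168/23; d'=(27−2·-150/23)/(168/23)=307/56
row 4: denom=8−2·23/84=313/42; d'=(-30−2·307/56)/(313/42)=-3441/626
back: M4=-3441/626
back: M3=307/56−23/84·-3441/626=2187/313
back: M2=-150/23−8/23·2187/313=-2802/313
back: M1=21/2−1/4·-2802/313=3987/313
M: M0=0, M1=3987/313, M2=-2802/313, M3=2187/313, M4=-3441/626, M5=0
seg 0: a=-1, c=M0/2=0, d=(M1−M0)/(6·1)=1329/626, b=Δ0−h0·(2M0+M1)/6=-3833/626
seg 1: a=-5, c=M1/2=3987/626, d=(M2−M1)/(6·1)=-2263/626, b=Δ1−h1·(2M1+M2)/6=77/313
seg 2: a=-2, c=M2/2=-1401/313, d=(M3−M2)/(6·2)=1663/1252, b=Δ2−h2·(2M2+M3)/6=1339/626
seg 3: a=-5, c=M3/2=2187/626, d=(M4−M3)/(6·2)=-2605/2504, b=Δ3−h3·(2M3+M4)/6=109/626
seg 4: a=1, c=M4/2=-3441/1252, d=(M5−M4)/(6·2)=1147/2504, b=Δ4−h4·(2M4+M5)/6=521/313
t_q=5 → seg 3, τ=1; S=-5+109/626·τ+2187/626·τ²+-2605/2504·τ³=-5941/2504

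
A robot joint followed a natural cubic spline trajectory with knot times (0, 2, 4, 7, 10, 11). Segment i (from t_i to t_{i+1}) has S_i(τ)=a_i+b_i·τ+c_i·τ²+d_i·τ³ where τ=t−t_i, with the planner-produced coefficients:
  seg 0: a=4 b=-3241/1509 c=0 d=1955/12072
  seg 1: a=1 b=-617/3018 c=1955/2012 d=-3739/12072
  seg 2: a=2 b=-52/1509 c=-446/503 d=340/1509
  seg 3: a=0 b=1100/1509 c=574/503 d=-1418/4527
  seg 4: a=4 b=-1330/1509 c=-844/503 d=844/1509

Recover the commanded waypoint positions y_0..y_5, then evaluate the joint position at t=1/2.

y_0=4 y_1=1 y_2=2 y_3=0 y_4=4 y_5=2
S(1/2) = 94849/32192

y_0 = S_0(0) = a_0 = 4
y_1 = S_1(0) = a_1 = 1
y_2 = S_2(0) = a_2 = 2
y_3 = S_3(0) = a_3 = 0
y_4 = S_4(0) = a_4 = 4
y_5 = S_4(1) = 2
t_q=1/2 is in segment 0 (τ=1/2); S_0(τ)=94849/32192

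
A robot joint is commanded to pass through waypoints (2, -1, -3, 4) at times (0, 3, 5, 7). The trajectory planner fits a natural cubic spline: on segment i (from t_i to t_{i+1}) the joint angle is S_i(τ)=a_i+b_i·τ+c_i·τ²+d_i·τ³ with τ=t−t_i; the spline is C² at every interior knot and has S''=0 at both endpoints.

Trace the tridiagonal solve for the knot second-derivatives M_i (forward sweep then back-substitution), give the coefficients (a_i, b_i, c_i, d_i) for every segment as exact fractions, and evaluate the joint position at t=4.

  seg 0: a=2 b=-49/76 c=0 d=-3/76
  seg 1: a=-1 b=-65/38 c=-27/76 d=27/76
  seg 2: a=-3 b=43/38 c=135/76 d=-45/152
S(4) = -103/38

Δ: Δ0=-1, Δ1=-1, Δ2=7/2
row 1: diag=10, rhs=0; c'=1/5, d'=0
row 2: denom=8−2·1/5=38/5; d'=(27−2·0)/(38/5)=135/38
back: M2=135/38
back: M1=0−1/5·135/38=-27/38
M: M0=0, M1=-27/38, M2=135/38, M3=0
seg 0: a=2, c=M0/2=0, d=(M1−M0)/(6·3)=-3/76, b=Δ0−h0·(2M0+M1)/6=-49/76
seg 1: a=-1, c=M1/2=-27/76, d=(M2−M1)/(6·2)=27/76, b=Δ1−h1·(2M1+M2)/6=-65/38
seg 2: a=-3, c=M2/2=135/76, d=(M3−M2)/(6·2)=-45/152, b=Δ2−h2·(2M2+M3)/6=43/38
t_q=4 → seg 1, τ=1; S=-1+-65/38·τ+-27/76·τ²+27/76·τ³=-103/38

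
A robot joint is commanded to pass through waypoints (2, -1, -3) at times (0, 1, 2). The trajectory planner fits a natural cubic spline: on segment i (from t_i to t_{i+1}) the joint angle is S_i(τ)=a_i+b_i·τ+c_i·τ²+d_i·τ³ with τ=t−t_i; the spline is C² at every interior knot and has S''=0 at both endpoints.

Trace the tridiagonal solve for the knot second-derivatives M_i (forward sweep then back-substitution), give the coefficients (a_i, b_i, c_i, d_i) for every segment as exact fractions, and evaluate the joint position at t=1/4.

Δ: Δ0=-3, Δ1=-2
row 1: diag=4, rhs=6; c'=1/4, d'=3/2
back: M1=3/2
M: M0=0, M1=3/2, M2=0
seg 0: a=2, c=M0/2=0, d=(M1−M0)/(6·1)=1/4, b=Δ0−h0·(2M0+M1)/6=-13/4
seg 1: a=-1, c=M1/2=3/4, d=(M2−M1)/(6·1)=-1/4, b=Δ1−h1·(2M1+M2)/6=-5/2
t_q=1/4 → seg 0, τ=1/4; S=2+-13/4·τ+0·τ²+1/4·τ³=305/256

  seg 0: a=2 b=-13/4 c=0 d=1/4
  seg 1: a=-1 b=-5/2 c=3/4 d=-1/4
S(1/4) = 305/256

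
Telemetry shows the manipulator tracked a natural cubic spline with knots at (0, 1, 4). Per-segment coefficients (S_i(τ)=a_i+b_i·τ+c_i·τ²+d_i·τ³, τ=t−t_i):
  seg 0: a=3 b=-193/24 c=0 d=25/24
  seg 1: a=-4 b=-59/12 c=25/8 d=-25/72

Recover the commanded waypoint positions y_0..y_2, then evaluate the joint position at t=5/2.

y_0=3 y_1=-4 y_2=0
S(5/2) = -353/64

y_0 = S_0(0) = a_0 = 3
y_1 = S_1(0) = a_1 = -4
y_2 = S_1(3) = 0
t_q=5/2 is in segment 1 (τ=3/2); S_1(τ)=-353/64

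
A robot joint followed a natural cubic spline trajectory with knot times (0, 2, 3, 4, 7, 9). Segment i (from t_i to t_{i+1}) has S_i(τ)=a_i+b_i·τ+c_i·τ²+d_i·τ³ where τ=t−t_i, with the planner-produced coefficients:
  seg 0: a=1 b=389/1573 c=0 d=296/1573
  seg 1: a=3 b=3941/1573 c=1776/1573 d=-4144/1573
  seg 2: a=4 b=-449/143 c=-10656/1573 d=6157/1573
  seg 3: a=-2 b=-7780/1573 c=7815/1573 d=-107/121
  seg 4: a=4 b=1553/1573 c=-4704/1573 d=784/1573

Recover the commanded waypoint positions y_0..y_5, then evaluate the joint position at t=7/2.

y_0 = S_0(0) = a_0 = 1
y_1 = S_1(0) = a_1 = 3
y_2 = S_2(0) = a_2 = 4
y_3 = S_3(0) = a_3 = -2
y_4 = S_4(0) = a_4 = 4
y_5 = S_4(2) = -2
t_q=7/2 is in segment 2 (τ=1/2); S_2(τ)=15425/12584

y_0=1 y_1=3 y_2=4 y_3=-2 y_4=4 y_5=-2
S(7/2) = 15425/12584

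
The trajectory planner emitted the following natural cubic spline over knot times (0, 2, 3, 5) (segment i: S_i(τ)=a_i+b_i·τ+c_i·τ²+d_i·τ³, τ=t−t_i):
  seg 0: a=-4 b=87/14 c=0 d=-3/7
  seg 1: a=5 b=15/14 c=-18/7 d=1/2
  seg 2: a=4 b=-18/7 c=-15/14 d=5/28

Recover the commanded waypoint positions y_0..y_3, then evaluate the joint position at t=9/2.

y_0=-4 y_1=5 y_2=4 y_3=-4
S(9/2) = -373/224

y_0 = S_0(0) = a_0 = -4
y_1 = S_1(0) = a_1 = 5
y_2 = S_2(0) = a_2 = 4
y_3 = S_2(2) = -4
t_q=9/2 is in segment 2 (τ=3/2); S_2(τ)=-373/224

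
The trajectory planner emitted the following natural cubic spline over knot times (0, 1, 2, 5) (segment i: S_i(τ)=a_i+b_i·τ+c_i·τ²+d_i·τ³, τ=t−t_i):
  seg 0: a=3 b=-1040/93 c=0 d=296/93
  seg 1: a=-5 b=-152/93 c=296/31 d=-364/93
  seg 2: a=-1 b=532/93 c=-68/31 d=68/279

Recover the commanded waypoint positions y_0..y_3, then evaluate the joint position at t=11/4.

y_0=3 y_1=-5 y_2=-1 y_3=3
S(11/4) = 1071/496

y_0 = S_0(0) = a_0 = 3
y_1 = S_1(0) = a_1 = -5
y_2 = S_2(0) = a_2 = -1
y_3 = S_2(3) = 3
t_q=11/4 is in segment 2 (τ=3/4); S_2(τ)=1071/496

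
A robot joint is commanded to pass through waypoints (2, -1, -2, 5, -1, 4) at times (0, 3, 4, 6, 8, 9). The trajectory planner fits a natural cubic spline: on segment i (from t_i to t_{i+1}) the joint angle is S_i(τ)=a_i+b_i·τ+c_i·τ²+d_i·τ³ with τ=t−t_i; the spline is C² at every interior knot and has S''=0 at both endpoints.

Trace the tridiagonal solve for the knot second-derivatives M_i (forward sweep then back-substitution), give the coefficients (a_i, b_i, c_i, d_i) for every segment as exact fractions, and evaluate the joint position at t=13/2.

Δ: Δ0=-1, Δ1=-1, Δ2=7/2, Δ3=-3, Δ4=5
row 1: diag=8, rhs=0; c'=1/8, d'=0
row 2: denom=6−1·1/8=47/8; d'=(27−1·0)/(47/8)=216/47
row 3: denom=8−2·16/47=344/47; d'=(-39−2·216/47)/(344/47)=-2265/344
row 4: denom=6−2·47/172=469/86; d'=(48−2·-2265/344)/(469/86)=1503/134
back: M4=1503/134
back: M3=-2265/344−47/172·1503/134=-1293/134
back: M2=216/47−16/47·-1293/134=528/67
back: M1=0−1/8·528/67=-66/67
M: M0=0, M1=-66/67, M2=528/67, M3=-1293/134, M4=1503/134, M5=0
seg 0: a=2, c=M0/2=0, d=(M1−M0)/(6·3)=-11/201, b=Δ0−h0·(2M0+M1)/6=-34/67
seg 1: a=-1, c=M1/2=-33/67, d=(M2−M1)/(6·1)=99/67, b=Δ1−h1·(2M1+M2)/6=-133/67
seg 2: a=-2, c=M2/2=264/67, d=(M3−M2)/(6·2)=-783/536, b=Δ2−h2·(2M2+M3)/6=98/67
seg 3: a=5, c=M3/2=-1293/268, d=(M4−M3)/(6·2)=233/134, b=Δ3−h3·(2M3+M4)/6=-41/134
seg 4: a=-1, c=M4/2=1503/268, d=(M5−M4)/(6·1)=-501/268, b=Δ4−h4·(2M4+M5)/6=169/134
t_q=13/2 → seg 3, τ=1/2; S=5+-41/134·τ+-1293/268·τ²+233/134·τ³=517/134

  seg 0: a=2 b=-34/67 c=0 d=-11/201
  seg 1: a=-1 b=-133/67 c=-33/67 d=99/67
  seg 2: a=-2 b=98/67 c=264/67 d=-783/536
  seg 3: a=5 b=-41/134 c=-1293/268 d=233/134
  seg 4: a=-1 b=169/134 c=1503/268 d=-501/268
S(13/2) = 517/134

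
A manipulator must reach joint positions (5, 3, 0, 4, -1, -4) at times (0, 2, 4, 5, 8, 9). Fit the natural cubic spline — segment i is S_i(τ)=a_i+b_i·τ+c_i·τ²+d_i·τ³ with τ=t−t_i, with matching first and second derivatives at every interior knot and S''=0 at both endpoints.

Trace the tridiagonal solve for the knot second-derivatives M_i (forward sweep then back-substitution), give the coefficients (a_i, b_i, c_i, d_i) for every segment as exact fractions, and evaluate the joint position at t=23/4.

Δ: Δ0=-1, Δ1=-3/2, Δ2=4, Δ3=-5/3, Δ4=-3
row 1: diag=8, rhs=-3; c'=1/4, d'=-3/8
row 2: denom=6−2·1/4=11/2; d'=(33−2·-3/8)/(11/2)=135/22
row 3: denom=8−1·2/11=86/11; d'=(-34−1·135/22)/(86/11)=-883/172
row 4: denom=8−3·33/86=589/86; d'=(-8−3·-883/172)/(589/86)=67/62
back: M4=67/62
back: M3=-883/172−33/86·67/62=-172/31
back: M2=135/22−2/11·-172/31=443/62
back: M1=-3/8−1/4·443/62=-67/31
M: M0=0, M1=-67/31, M2=443/62, M3=-172/31, M4=67/62, M5=0
seg 0: a=5, c=M0/2=0, d=(M1−M0)/(6·2)=-67/372, b=Δ0−h0·(2M0+M1)/6=-26/93
seg 1: a=3, c=M1/2=-67/62, d=(M2−M1)/(6·2)=577/744, b=Δ1−h1·(2M1+M2)/6=-227/93
seg 2: a=0, c=M2/2=443/124, d=(M3−M2)/(6·1)=-787/372, b=Δ2−h2·(2M2+M3)/6=473/186
seg 3: a=4, c=M3/2=-86/31, d=(M4−M3)/(6·3)=137/372, b=Δ3−h3·(2M3+M4)/6=1243/372
seg 4: a=-1, c=M4/2=67/124, d=(M5−M4)/(6·1)=-67/372, b=Δ4−h4·(2M4+M5)/6=-625/186
t_q=23/4 → seg 3, τ=3/4; S=4+1243/372·τ+-86/31·τ²+137/372·τ³=40481/7936

  seg 0: a=5 b=-26/93 c=0 d=-67/372
  seg 1: a=3 b=-227/93 c=-67/62 d=577/744
  seg 2: a=0 b=473/186 c=443/124 d=-787/372
  seg 3: a=4 b=1243/372 c=-86/31 d=137/372
  seg 4: a=-1 b=-625/186 c=67/124 d=-67/372
S(23/4) = 40481/7936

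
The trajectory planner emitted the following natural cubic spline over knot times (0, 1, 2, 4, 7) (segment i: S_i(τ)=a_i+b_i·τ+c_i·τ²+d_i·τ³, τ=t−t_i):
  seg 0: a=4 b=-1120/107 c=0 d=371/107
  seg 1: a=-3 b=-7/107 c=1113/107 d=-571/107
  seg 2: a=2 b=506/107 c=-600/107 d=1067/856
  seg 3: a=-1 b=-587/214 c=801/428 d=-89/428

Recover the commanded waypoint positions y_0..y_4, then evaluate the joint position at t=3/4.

y_0 = S_0(0) = a_0 = 4
y_1 = S_1(0) = a_1 = -3
y_2 = S_2(0) = a_2 = 2
y_3 = S_3(0) = a_3 = -1
y_4 = S_3(3) = 2
t_q=3/4 is in segment 0 (τ=3/4); S_0(τ)=-16351/6848

y_0=4 y_1=-3 y_2=2 y_3=-1 y_4=2
S(3/4) = -16351/6848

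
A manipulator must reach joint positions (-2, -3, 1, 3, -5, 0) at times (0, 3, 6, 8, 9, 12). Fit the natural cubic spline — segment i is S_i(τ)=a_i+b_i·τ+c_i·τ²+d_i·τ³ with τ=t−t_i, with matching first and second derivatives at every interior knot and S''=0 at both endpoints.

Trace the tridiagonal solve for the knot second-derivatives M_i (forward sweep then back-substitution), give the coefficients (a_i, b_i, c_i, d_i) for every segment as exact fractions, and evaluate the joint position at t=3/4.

Δ: Δ0=-1/3, Δ1=4/3, Δ2=1, Δ3=-8, Δ4=5/3
row 1: diag=12, rhs=10; c'=1/4, d'=5/6
row 2: denom=10−3·1/4=37/4; d'=(-2−3·5/6)/(37/4)=-18/37
row 3: denom=6−2·8/37=206/37; d'=(-54−2·-18/37)/(206/37)=-981/103
row 4: denom=8−1·37/206=1611/206; d'=(58−1·-981/103)/(1611/206)=13910/1611
back: M4=13910/1611
back: M3=-981/103−37/206·13910/1611=-17842/1611
back: M2=-18/37−8/37·-17842/1611=3074/1611
back: M1=5/6−1/4·3074/1611=574/1611
M: M0=0, M1=574/1611, M2=3074/1611, M3=-17842/1611, M4=13910/1611, M5=0
seg 0: a=-2, c=M0/2=0, d=(M1−M0)/(6·3)=287/14499, b=Δ0−h0·(2M0+M1)/6=-824/1611
seg 1: a=-3, c=M1/2=287/1611, d=(M2−M1)/(6·3)=1250/14499, b=Δ1−h1·(2M1+M2)/6=37/1611
seg 2: a=1, c=M2/2=1537/1611, d=(M3−M2)/(6·2)=-581/537, b=Δ2−h2·(2M2+M3)/6=5509/1611
seg 3: a=3, c=M3/2=-8921/1611, d=(M4−M3)/(6·1)=588/179, b=Δ3−h3·(2M3+M4)/6=-9259/1611
seg 4: a=-5, c=M4/2=6955/1611, d=(M5−M4)/(6·3)=-6955/14499, b=Δ4−h4·(2M4+M5)/6=-11225/1611
t_q=3/4 → seg 0, τ=3/4; S=-2+-824/1611·τ+0·τ²+287/14499·τ³=-27211/11456

  seg 0: a=-2 b=-824/1611 c=0 d=287/14499
  seg 1: a=-3 b=37/1611 c=287/1611 d=1250/14499
  seg 2: a=1 b=5509/1611 c=1537/1611 d=-581/537
  seg 3: a=3 b=-9259/1611 c=-8921/1611 d=588/179
  seg 4: a=-5 b=-11225/1611 c=6955/1611 d=-6955/14499
S(3/4) = -27211/11456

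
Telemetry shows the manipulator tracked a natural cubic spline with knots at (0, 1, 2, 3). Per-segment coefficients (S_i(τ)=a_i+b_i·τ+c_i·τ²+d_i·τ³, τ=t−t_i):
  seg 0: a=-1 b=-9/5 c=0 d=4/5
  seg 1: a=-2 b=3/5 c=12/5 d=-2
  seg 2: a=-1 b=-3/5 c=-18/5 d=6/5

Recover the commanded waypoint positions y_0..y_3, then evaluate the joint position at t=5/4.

y_0 = S_0(0) = a_0 = -1
y_1 = S_1(0) = a_1 = -2
y_2 = S_2(0) = a_2 = -1
y_3 = S_2(1) = -4
t_q=5/4 is in segment 1 (τ=1/4); S_1(τ)=-277/160

y_0=-1 y_1=-2 y_2=-1 y_3=-4
S(5/4) = -277/160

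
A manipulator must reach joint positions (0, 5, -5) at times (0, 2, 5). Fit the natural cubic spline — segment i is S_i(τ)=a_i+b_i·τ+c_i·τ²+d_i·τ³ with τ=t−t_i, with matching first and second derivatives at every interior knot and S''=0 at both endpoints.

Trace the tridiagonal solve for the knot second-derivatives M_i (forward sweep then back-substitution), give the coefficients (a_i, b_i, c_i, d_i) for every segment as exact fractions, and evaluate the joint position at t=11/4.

  seg 0: a=0 b=11/3 c=0 d=-7/24
  seg 1: a=5 b=1/6 c=-7/4 d=7/36
S(11/4) = 1081/256

Δ: Δ0=5/2, Δ1=-10/3
row 1: diag=10, rhs=-35; c'=3/10, d'=-7/2
back: M1=-7/2
M: M0=0, M1=-7/2, M2=0
seg 0: a=0, c=M0/2=0, d=(M1−M0)/(6·2)=-7/24, b=Δ0−h0·(2M0+M1)/6=11/3
seg 1: a=5, c=M1/2=-7/4, d=(M2−M1)/(6·3)=7/36, b=Δ1−h1·(2M1+M2)/6=1/6
t_q=11/4 → seg 1, τ=3/4; S=5+1/6·τ+-7/4·τ²+7/36·τ³=1081/256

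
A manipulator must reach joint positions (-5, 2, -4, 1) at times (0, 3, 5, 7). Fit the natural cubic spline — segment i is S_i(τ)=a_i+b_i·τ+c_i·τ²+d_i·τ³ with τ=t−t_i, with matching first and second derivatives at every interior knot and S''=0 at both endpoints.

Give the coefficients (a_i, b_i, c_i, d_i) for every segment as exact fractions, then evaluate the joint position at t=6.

Δ: Δ0=7/3, Δ1=-3, Δ2=5/2
row 1: diag=10, rhs=-32; c'=1/5, d'=-16/5
row 2: denom=8−2·1/5=38/5; d'=(33−2·-16/5)/(38/5)=197/38
back: M2=197/38
back: M1=-16/5−1/5·197/38=-161/38
M: M0=0, M1=-161/38, M2=197/38, M3=0
seg 0: a=-5, c=M0/2=0, d=(M1−M0)/(6·3)=-161/684, b=Δ0−h0·(2M0+M1)/6=1015/228
seg 1: a=2, c=M1/2=-161/76, d=(M2−M1)/(6·2)=179/228, b=Δ1−h1·(2M1+M2)/6=-217/114
seg 2: a=-4, c=M2/2=197/76, d=(M3−M2)/(6·2)=-197/456, b=Δ2−h2·(2M2+M3)/6=-109/114
t_q=6 → seg 2, τ=1; S=-4+-109/114·τ+197/76·τ²+-197/456·τ³=-425/152

  seg 0: a=-5 b=1015/228 c=0 d=-161/684
  seg 1: a=2 b=-217/114 c=-161/76 d=179/228
  seg 2: a=-4 b=-109/114 c=197/76 d=-197/456
S(6) = -425/152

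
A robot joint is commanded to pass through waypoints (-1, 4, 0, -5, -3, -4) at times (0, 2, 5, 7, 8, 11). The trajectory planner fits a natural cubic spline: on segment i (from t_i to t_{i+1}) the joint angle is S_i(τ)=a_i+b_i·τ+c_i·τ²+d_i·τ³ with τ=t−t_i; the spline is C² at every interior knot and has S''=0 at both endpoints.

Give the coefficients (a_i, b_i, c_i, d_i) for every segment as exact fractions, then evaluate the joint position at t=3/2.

  seg 0: a=-1 b=24923/7914 c=0 d=-2569/15828
  seg 1: a=4 b=9509/7914 c=-2569/2638 d=170/3957
  seg 2: a=0 b=-27553/7914 c=-1549/2638 d=8531/15828
  seg 3: a=-5 b=5045/7914 c=3491/1319 d=-10163/7914
  seg 4: a=-3 b=8224/3957 c=-3181/2638 d=3181/23742
S(3/2) = 134055/42208

Δ: Δ0=5/2, Δ1=-4/3, Δ2=-5/2, Δ3=2, Δ4=-1/3
row 1: diag=10, rhs=-23; c'=3/10, d'=-23/10
row 2: denom=10−3·3/10=91/10; d'=(-7−3·-23/10)/(91/10)=-1/91
row 3: denom=6−2·20/91=506/91; d'=(27−2·-1/91)/(506/91)=2459/506
row 4: denom=8−1·91/506=3957/506; d'=(-14−1·2459/506)/(3957/506)=-3181/1319
back: M4=-3181/1319
back: M3=2459/506−91/506·-3181/1319=6982/1319
back: M2=-1/91−20/91·6982/1319=-1549/1319
back: M1=-23/10−3/10·-1549/1319=-2569/1319
M: M0=0, M1=-2569/1319, M2=-1549/1319, M3=6982/1319, M4=-3181/1319, M5=0
seg 0: a=-1, c=M0/2=0, d=(M1−M0)/(6·2)=-2569/15828, b=Δ0−h0·(2M0+M1)/6=24923/7914
seg 1: a=4, c=M1/2=-2569/2638, d=(M2−M1)/(6·3)=170/3957, b=Δ1−h1·(2M1+M2)/6=9509/7914
seg 2: a=0, c=M2/2=-1549/2638, d=(M3−M2)/(6·2)=8531/15828, b=Δ2−h2·(2M2+M3)/6=-27553/7914
seg 3: a=-5, c=M3/2=3491/1319, d=(M4−M3)/(6·1)=-10163/7914, b=Δ3−h3·(2M3+M4)/6=5045/7914
seg 4: a=-3, c=M4/2=-3181/2638, d=(M5−M4)/(6·3)=3181/23742, b=Δ4−h4·(2M4+M5)/6=8224/3957
t_q=3/2 → seg 0, τ=3/2; S=-1+24923/7914·τ+0·τ²+-2569/15828·τ³=134055/42208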